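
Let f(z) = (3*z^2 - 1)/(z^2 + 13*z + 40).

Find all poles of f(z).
The singularities of f are the zeros of the denominator. Factoring,
  z^2 + 13*z + 40 = (z + 5)*(z + 8)
so the candidates are z = -5, z = -8.

Check the numerator P(z) = 3*z^2 - 1 at each one:
  P(-5) = 74 ≠ 0, so z = -5 is a (simple) pole.
  P(-8) = 191 ≠ 0, so z = -8 is a (simple) pole.

Poles of f: {-8, -5}

Final answer: {-8, -5}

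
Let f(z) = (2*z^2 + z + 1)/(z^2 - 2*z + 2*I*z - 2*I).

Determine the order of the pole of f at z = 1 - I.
2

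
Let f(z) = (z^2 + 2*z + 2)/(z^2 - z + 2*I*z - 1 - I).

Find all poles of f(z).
{-I, 1 - I}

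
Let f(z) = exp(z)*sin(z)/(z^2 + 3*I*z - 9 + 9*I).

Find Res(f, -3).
Write f(z) = P(z)/Q(z) with P(z) = exp(z)*sin(z) and Q(z) = z^2 + 3*I*z - 9 + 9*I.
The denominator factors as Q(z) = (z - 3 + 3*I)*(z + 3), so z = -3 is a simple zero of Q and P is analytic there; z = -3 is therefore a simple pole and
  Res(f, z₀) = P(z₀)/Q'(z₀).

Q'(z) = 2*z + 3*I, so Q'(-3) = -6 + 3*I.
P(-3) = -exp(-3)*sin(3).

Res(f, -3) = (-exp(-3)*sin(3))/(-6 + 3*I) = (2/15 + I/15)*exp(-3)*sin(3)

Final answer: (2/15 + I/15)*exp(-3)*sin(3)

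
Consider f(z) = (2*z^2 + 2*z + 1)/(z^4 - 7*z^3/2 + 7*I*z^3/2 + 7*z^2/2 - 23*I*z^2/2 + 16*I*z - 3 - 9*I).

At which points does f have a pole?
The singularities of f are the zeros of the denominator. Factoring,
  z^4 - 7*z^3/2 + 7*I*z^3/2 + 7*z^2/2 - 23*I*z^2/2 + 16*I*z - 3 - 9*I = (z - 1 + I)*(z + 3*I)*(z - 3/2 + I/2)*(z - 1 - I)
so the candidates are z = 1 - I, z = -3*I, z = 3/2 - I/2, z = 1 + I.

Check the numerator P(z) = 2*z^2 + 2*z + 1 at each one:
  P(1 - I) = 3 - 6*I ≠ 0, so z = 1 - I is a (simple) pole.
  P(-3*I) = -17 - 6*I ≠ 0, so z = -3*I is a (simple) pole.
  P(3/2 - I/2) = 8 - 4*I ≠ 0, so z = 3/2 - I/2 is a (simple) pole.
  P(1 + I) = 3 + 6*I ≠ 0, so z = 1 + I is a (simple) pole.

Poles of f: {-3*I, 1 - I, 1 + I, 3/2 - I/2}

Final answer: {-3*I, 1 - I, 1 + I, 3/2 - I/2}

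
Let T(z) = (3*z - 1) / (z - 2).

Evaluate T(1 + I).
Substitute z = 1 + I:
  numerator:   3*(1 + I) - 1 = 2 + 3*I
  denominator: (1 + I) - 2 = -1 + I
T(1 + I) = (2 + 3*I)/(-1 + I); multiplying numerator and denominator by the conjugate -1 - I gives (1 - 5*I)/2 = 1/2 - 5*I/2

Final answer: 1/2 - 5*I/2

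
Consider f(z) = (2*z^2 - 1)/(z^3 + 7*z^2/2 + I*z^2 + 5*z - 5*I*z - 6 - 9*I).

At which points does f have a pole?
{-3 - 3*I, -3/2 + I, 1 + I}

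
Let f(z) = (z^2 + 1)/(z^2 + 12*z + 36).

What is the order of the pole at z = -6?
Factor the denominator:
  z^2 + 12*z + 36 = (z + 6)^2

The numerator P(z) = z^2 + 1 has P(-6) = 37 ≠ 0, so no factor of (z + 6) cancels.
Near z = -6 we can therefore write f(z) = g(z)/(z + 6)^2 with g analytic at -6 and g(-6) ≠ 0 (g is just the numerator).

Hence z = -6 is a pole of order 2.

Final answer: 2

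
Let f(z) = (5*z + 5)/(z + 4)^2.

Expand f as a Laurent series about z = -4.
Put w = z - (-4), i.e. z = w - 4. The denominator is w^2, so it suffices to rewrite the numerator in powers of w.

P(z) = 5*z + 5
P(w - 4) = -15 + 5*w

Dividing each term by w^2:
  f = -15/w^2 + 5/w

Substituting back w = z + 4:
  f(z) = -15/(z + 4)^2 + 5/(z + 4)

The series is finite because the numerator is a polynomial; the negative powers form the principal part, and the coefficient of 1/(z + 4) gives Res(f, -4) = 5.

Final answer: -15/(z + 4)^2 + 5/(z + 4)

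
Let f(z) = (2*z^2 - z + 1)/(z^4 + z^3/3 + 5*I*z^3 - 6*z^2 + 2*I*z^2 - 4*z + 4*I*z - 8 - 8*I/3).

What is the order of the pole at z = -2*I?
Factor the denominator:
  z^4 + z^3/3 + 5*I*z^3 - 6*z^2 + 2*I*z^2 - 4*z + 4*I*z - 8 - 8*I/3 = (z + 2*I)^3*(z + 1/3 - I)

The numerator P(z) = 2*z^2 - z + 1 has P(-2*I) = -7 + 2*I ≠ 0, so no factor of (z + 2*I) cancels.
Near z = -2*I we can therefore write f(z) = g(z)/(z + 2*I)^3 with g analytic at -2*I and g(-2*I) ≠ 0 (g is the numerator divided by the remaining denominator factors).

Hence z = -2*I is a pole of order 3.

Final answer: 3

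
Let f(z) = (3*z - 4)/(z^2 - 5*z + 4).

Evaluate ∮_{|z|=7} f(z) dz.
6*I*pi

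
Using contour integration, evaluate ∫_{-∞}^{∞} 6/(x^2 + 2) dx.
Let f(z) = 6/(z^2 + 2). The denominator has no real zeros and deg Q - deg P = 2 ≥ 2, so the integral of f over the upper semicircle |z| = R tends to 0 as R → ∞. Closing the contour in the upper half-plane,
  ∫_{-∞}^{∞} f(x) dx = 2πi · Σ Res(f, z_k)  over the poles with Im z_k > 0.

Zeros of the denominator: z^2 + 2 = 0 gives z = ±sqrt(2)*I.
Upper half-plane: z = sqrt(2)*I (simple).

Each pole is a simple zero of Q(z) = z^2 + 2, so Res(f, z₀) = P(z₀)/Q'(z₀) with P(z) = 6, Q'(z) = 2*z:
  Res(f, sqrt(2)*I) = (6)/(2*sqrt(2)*I) = -3*sqrt(2)*I/2

∫_{-∞}^{∞} f(x) dx = 2πi · (-3*sqrt(2)*I/2) = 3*sqrt(2)*pi

Final answer: 3*sqrt(2)*pi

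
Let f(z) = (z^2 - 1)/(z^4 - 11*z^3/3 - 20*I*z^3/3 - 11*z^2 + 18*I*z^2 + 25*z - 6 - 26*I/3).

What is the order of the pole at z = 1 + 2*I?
Factor the denominator:
  z^4 - 11*z^3/3 - 20*I*z^3/3 - 11*z^2 + 18*I*z^2 + 25*z - 6 - 26*I/3 = (z - 1 - 2*I)^3*(z - 2/3 - 2*I/3)

The numerator P(z) = z^2 - 1 has P(1 + 2*I) = -4 + 4*I ≠ 0, so no factor of (z - 1 - 2*I) cancels.
Near z = 1 + 2*I we can therefore write f(z) = g(z)/(z - 1 - 2*I)^3 with g analytic at 1 + 2*I and g(1 + 2*I) ≠ 0 (g is the numerator divided by the remaining denominator factors).

Hence z = 1 + 2*I is a pole of order 3.

Final answer: 3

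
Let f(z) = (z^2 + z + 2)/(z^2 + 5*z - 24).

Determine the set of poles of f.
The singularities of f are the zeros of the denominator. Factoring,
  z^2 + 5*z - 24 = (z - 3)*(z + 8)
so the candidates are z = 3, z = -8.

Check the numerator P(z) = z^2 + z + 2 at each one:
  P(3) = 14 ≠ 0, so z = 3 is a (simple) pole.
  P(-8) = 58 ≠ 0, so z = -8 is a (simple) pole.

Poles of f: {-8, 3}

Final answer: {-8, 3}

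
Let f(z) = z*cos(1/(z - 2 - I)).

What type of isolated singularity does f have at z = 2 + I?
Let u = z - 2 - I. Then
  cos(1/u) = Σ_{k≥0} (-1)^k (1)^(2k)/((2k)!·u^(2k)) = 1 - 1/(2*u^2) + 1/(24*u^4) + ...
which has infinitely many negative powers of u, so cos(1/(z - 2 - I)) has an essential singularity at z = 2 + I.
The extra factor z is a nonzero polynomial; if the product had at most a pole at z = 2 + I, dividing by that polynomial would leave cos(1/(z - 2 - I)) with at most a pole too — contradiction. (Equivalently, the product's Laurent series still has infinitely many negative powers.)
So the singularity is essential.

Final answer: essential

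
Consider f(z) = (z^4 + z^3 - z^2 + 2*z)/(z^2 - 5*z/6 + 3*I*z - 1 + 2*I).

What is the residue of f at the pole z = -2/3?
Write f(z) = P(z)/Q(z) with P(z) = z^4 + z^3 - z^2 + 2*z and Q(z) = z^2 - 5*z/6 + 3*I*z - 1 + 2*I.
The denominator factors as Q(z) = (z + 2/3)*(z - 3/2 + 3*I), so z = -2/3 is a simple zero of Q and P is analytic there; z = -2/3 is therefore a simple pole and
  Res(f, z₀) = P(z₀)/Q'(z₀).

Q'(z) = 2*z - 5/6 + 3*I, so Q'(-2/3) = -13/6 + 3*I.
P(-2/3) = -152/81.

Res(f, -2/3) = (-152/81)/(-13/6 + 3*I) = 3952/13311 + 608*I/1479

Final answer: 3952/13311 + 608*I/1479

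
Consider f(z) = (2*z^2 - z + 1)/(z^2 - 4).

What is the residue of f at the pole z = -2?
Write f(z) = P(z)/Q(z) with P(z) = 2*z^2 - z + 1 and Q(z) = z^2 - 4.
The denominator factors as Q(z) = (z + 2)*(z - 2), so z = -2 is a simple zero of Q and P is analytic there; z = -2 is therefore a simple pole and
  Res(f, z₀) = P(z₀)/Q'(z₀).

Q'(z) = 2*z, so Q'(-2) = -4.
P(-2) = 11.

Res(f, -2) = (11)/(-4) = -11/4

Final answer: -11/4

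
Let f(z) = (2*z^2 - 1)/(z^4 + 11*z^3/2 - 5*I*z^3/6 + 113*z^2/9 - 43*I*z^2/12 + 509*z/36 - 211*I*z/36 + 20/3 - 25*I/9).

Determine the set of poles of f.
{-2 + 2*I/3, -3/2 - I, -1 - I/3, -1 + 3*I/2}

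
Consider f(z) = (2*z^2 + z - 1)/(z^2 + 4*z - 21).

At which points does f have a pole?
{-7, 3}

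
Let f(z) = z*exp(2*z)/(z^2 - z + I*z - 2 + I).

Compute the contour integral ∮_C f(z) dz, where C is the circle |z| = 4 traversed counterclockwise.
By the residue theorem, ∮_C f(z) dz = 2πi · (sum of the residues of f at the poles inside |z| = 4).

The denominator factors as (z - 2 + I)*(z + 1), so the singularities of f are simple poles at z = 2 - I, z = -1.
  |2 - I|² = 5 < 16 = 4², so this pole is inside the contour.
  |-1|² = 1 < 16 = 4², so this pole is inside the contour.

With P(z) = z*exp(2*z) and Q(z) = z^2 - z + I*z - 2 + I, each pole is simple, so Res(f, z₀) = P(z₀)/Q'(z₀) with Q'(z) = 2*z - 1 + I.
  Res(f, 2 - I) = P(2 - I)/Q'(2 - I) = ((2 - I)*exp(4 - 2*I))/(3 - I) = (7/10 - I/10)*exp(4 - 2*I)
  Res(f, -1) = P(-1)/Q'(-1) = (-exp(-2))/(-3 + I) = (3/10 + I/10)*exp(-2)

Sum of residues inside C: (7/10 - I/10)*exp(4 - 2*I) + (3/10 + I/10)*exp(-2)
∮_C f(z) dz = 2πi · ((7/10 - I/10)*exp(4 - 2*I) + (3/10 + I/10)*exp(-2)) = pi*(1/5 + 7*I/5)*exp(4 - 2*I) + pi*(-1/5 + 3*I/5)*exp(-2)

Final answer: pi*(1/5 + 7*I/5)*exp(4 - 2*I) + pi*(-1/5 + 3*I/5)*exp(-2)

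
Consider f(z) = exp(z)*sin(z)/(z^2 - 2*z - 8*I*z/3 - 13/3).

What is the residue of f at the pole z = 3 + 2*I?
Write f(z) = P(z)/Q(z) with P(z) = exp(z)*sin(z) and Q(z) = z^2 - 2*z - 8*I*z/3 - 13/3.
The denominator factors as Q(z) = (z + 1 - 2*I/3)*(z - 3 - 2*I), so z = 3 + 2*I is a simple zero of Q and P is analytic there; z = 3 + 2*I is therefore a simple pole and
  Res(f, z₀) = P(z₀)/Q'(z₀).

Q'(z) = 2*z - 2 - 8*I/3, so Q'(3 + 2*I) = 4 + 4*I/3.
P(3 + 2*I) = exp(3 + 2*I)*sin(3 + 2*I).

Res(f, 3 + 2*I) = (exp(3 + 2*I)*sin(3 + 2*I))/(4 + 4*I/3) = (9/40 - 3*I/40)*exp(3 + 2*I)*sin(3 + 2*I)

Final answer: (9/40 - 3*I/40)*exp(3 + 2*I)*sin(3 + 2*I)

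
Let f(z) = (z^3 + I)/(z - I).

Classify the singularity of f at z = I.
The numerator vanishes at z = I ((I)^3 = -I), so it is divisible by z - I:
  z^3 + I = (z - I)*(z^2 + I*z - 1)
Hence for z ≠ I, f(z) = z^2 + I*z - 1, a polynomial, and lim_{z→I} f(z) = -3 is finite.
So the singularity is removable.

Final answer: removable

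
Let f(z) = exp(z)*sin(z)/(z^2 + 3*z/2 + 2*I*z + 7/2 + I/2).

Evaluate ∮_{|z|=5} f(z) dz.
By the residue theorem, ∮_C f(z) dz = 2πi · (sum of the residues of f at the poles inside |z| = 5).

The denominator factors as (z + 1 + 3*I)*(z + 1/2 - I), so the singularities of f are simple poles at z = -1 - 3*I, z = -1/2 + I.
  |-1 - 3*I|² = 10 < 25 = 5², so this pole is inside the contour.
  |-1/2 + I|² = 5/4 < 25 = 5², so this pole is inside the contour.

With P(z) = exp(z)*sin(z) and Q(z) = z^2 + 3*z/2 + 2*I*z + 7/2 + I/2, each pole is simple, so Res(f, z₀) = P(z₀)/Q'(z₀) with Q'(z) = 2*z + 3/2 + 2*I.
  Res(f, -1 - 3*I) = P(-1 - 3*I)/Q'(-1 - 3*I) = (-exp(-1 - 3*I)*sin(1 + 3*I))/(-1/2 - 4*I) = (2/65 - 16*I/65)*exp(-1 - 3*I)*sin(1 + 3*I)
  Res(f, -1/2 + I) = P(-1/2 + I)/Q'(-1/2 + I) = (-exp(-1/2 + I)*sin(1/2 - I))/(1/2 + 4*I) = (-2/65 + 16*I/65)*exp(-1/2 + I)*sin(1/2 - I)

Sum of residues inside C: (-2/65 + 16*I/65)*exp(-1/2 + I)*sin(1/2 - I) + (2/65 - 16*I/65)*exp(-1 - 3*I)*sin(1 + 3*I)
∮_C f(z) dz = 2πi · ((-2/65 + 16*I/65)*exp(-1/2 + I)*sin(1/2 - I) + (2/65 - 16*I/65)*exp(-1 - 3*I)*sin(1 + 3*I)) = pi*(32/65 + 4*I/65)*exp(-1 - 3*I)*sin(1 + 3*I) + pi*(-32/65 - 4*I/65)*exp(-1/2 + I)*sin(1/2 - I)

Final answer: pi*(32/65 + 4*I/65)*exp(-1 - 3*I)*sin(1 + 3*I) + pi*(-32/65 - 4*I/65)*exp(-1/2 + I)*sin(1/2 - I)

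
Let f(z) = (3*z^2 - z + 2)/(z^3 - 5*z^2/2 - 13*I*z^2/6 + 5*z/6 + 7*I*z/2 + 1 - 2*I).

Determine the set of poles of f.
{I, 1 - I/3, 3/2 + 3*I/2}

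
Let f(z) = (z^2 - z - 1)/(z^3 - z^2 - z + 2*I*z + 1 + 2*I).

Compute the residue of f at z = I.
1/2 + I/4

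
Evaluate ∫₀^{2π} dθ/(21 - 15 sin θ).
sqrt(6)*pi/18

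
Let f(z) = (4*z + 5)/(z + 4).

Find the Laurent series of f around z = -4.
Put w = z - (-4), i.e. z = w - 4. The denominator is w, so it suffices to rewrite the numerator in powers of w.

P(z) = 4*z + 5
P(w - 4) = -11 + 4*w

Dividing each term by w:
  f = -11/w + 4

Substituting back w = z + 4:
  f(z) = -11/(z + 4) + 4

The series is finite because the numerator is a polynomial; the negative powers form the principal part, and the coefficient of 1/(z + 4) gives Res(f, -4) = -11.

Final answer: -11/(z + 4) + 4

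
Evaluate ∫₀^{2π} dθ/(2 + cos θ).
Let J = ∫₀^{2π} dθ/(2 + cos θ).
Put z = e^{iθ}: then cos θ = (z + 1/z)/2, dθ = dz/(iz), and z runs once counterclockwise around |z| = 1:
  J = ∮_{|z|=1} 1/(2 + (z + 1/z)/2) · dz/(iz) = (2/i) ∮_{|z|=1} dz/(z^2 + 4*z + 1).
The roots of z^2 + 4*z + 1 are z = (-2 ± sqrt(2^2 - 1^2)), with sqrt(3) = sqrt(3); their product is 1, so only z₊ = -2 + sqrt(3) lies inside the unit circle (z₋ = -2 - sqrt(3) lies outside).
z₊ is a simple zero of q(z) = z^2 + 4*z + 1, so Res(1/q, z₊) = 1/q'(z₊) with q'(z) = 2*z + 4; and q'(z₊) = (z₊ - z₋) = 2*sqrt(3).
Therefore J = (2/i) · 2πi · 1/(2*sqrt(3)) = 2*pi/(sqrt(3)) = 2*sqrt(3)*pi/3

Final answer: 2*sqrt(3)*pi/3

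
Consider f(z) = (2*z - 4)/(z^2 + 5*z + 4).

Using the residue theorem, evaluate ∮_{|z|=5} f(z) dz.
4*I*pi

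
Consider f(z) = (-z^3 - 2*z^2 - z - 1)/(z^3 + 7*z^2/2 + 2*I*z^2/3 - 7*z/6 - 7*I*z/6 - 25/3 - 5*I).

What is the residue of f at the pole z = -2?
Write f(z) = P(z)/Q(z) with P(z) = -z^3 - 2*z^2 - z - 1 and Q(z) = z^3 + 7*z^2/2 + 2*I*z^2/3 - 7*z/6 - 7*I*z/6 - 25/3 - 5*I.
The denominator factors as Q(z) = (z + 3 + I)*(z + 2)*(z - 3/2 - I/3), so z = -2 is a simple zero of Q and P is analytic there; z = -2 is therefore a simple pole and
  Res(f, z₀) = P(z₀)/Q'(z₀).

Q'(z) = 3*z^2 + 7*z + 4*I*z/3 - 7/6 - 7*I/6, so Q'(-2) = -19/6 - 23*I/6.
P(-2) = 1.

Res(f, -2) = (1)/(-19/6 - 23*I/6) = -57/445 + 69*I/445

Final answer: -57/445 + 69*I/445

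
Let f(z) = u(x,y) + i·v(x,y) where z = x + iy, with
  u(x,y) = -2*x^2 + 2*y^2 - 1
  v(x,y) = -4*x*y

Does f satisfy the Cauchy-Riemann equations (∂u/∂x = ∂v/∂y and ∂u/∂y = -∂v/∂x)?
∂u/∂x = -4*x
∂v/∂y = -4*x
∂u/∂y = 4*y
∂v/∂x = -4*y
∂u/∂x = ∂v/∂y and ∂u/∂y = -∂v/∂x hold identically; f is analytic.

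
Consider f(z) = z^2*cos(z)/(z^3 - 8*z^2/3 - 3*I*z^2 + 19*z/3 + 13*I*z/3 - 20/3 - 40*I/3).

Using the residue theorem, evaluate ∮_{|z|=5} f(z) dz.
pi*(246/113 + 378*I/113)*cos(1 + 3*I) + pi*(-1032/3277 + 1016*I/3277)*cos(2/3 - 2*I) + pi*(-54/29 - 48*I/29)*cos(1 + 2*I)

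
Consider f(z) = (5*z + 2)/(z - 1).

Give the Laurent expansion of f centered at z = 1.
Put w = z - (1), i.e. z = w + 1. The denominator is w, so it suffices to rewrite the numerator in powers of w.

P(z) = 5*z + 2
P(w + 1) = 7 + 5*w

Dividing each term by w:
  f = 7/w + 5

Substituting back w = z - 1:
  f(z) = 7/(z - 1) + 5

The series is finite because the numerator is a polynomial; the negative powers form the principal part, and the coefficient of 1/(z - 1) gives Res(f, 1) = 7.

Final answer: 7/(z - 1) + 5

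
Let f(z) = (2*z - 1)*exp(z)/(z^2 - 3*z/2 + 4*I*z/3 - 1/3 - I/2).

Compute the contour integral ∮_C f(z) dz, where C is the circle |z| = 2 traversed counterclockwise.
By the residue theorem, ∮_C f(z) dz = 2πi · (sum of the residues of f at the poles inside |z| = 2).

The denominator factors as (z + I/3)*(z - 3/2 + I), so the singularities of f are simple poles at z = -I/3, z = 3/2 - I.
  |-I/3|² = 1/9 < 4 = 2², so this pole is inside the contour.
  |3/2 - I|² = 13/4 < 4 = 2², so this pole is inside the contour.

With P(z) = (2*z - 1)*exp(z) and Q(z) = z^2 - 3*z/2 + 4*I*z/3 - 1/3 - I/2, each pole is simple, so Res(f, z₀) = P(z₀)/Q'(z₀) with Q'(z) = 2*z - 3/2 + 4*I/3.
  Res(f, -I/3) = P(-I/3)/Q'(-I/3) = ((-1 - 2*I/3)*exp(-I/3))/(-3/2 + 2*I/3) = (38/97 + 60*I/97)*exp(-I/3)
  Res(f, 3/2 - I) = P(3/2 - I)/Q'(3/2 - I) = ((2 - 2*I)*exp(3/2 - I))/(3/2 - 2*I/3) = (156/97 - 60*I/97)*exp(3/2 - I)

Sum of residues inside C: (156/97 - 60*I/97)*exp(3/2 - I) + (38/97 + 60*I/97)*exp(-I/3)
∮_C f(z) dz = 2πi · ((156/97 - 60*I/97)*exp(3/2 - I) + (38/97 + 60*I/97)*exp(-I/3)) = pi*(-120/97 + 76*I/97)*exp(-I/3) + pi*(120/97 + 312*I/97)*exp(3/2 - I)

Final answer: pi*(-120/97 + 76*I/97)*exp(-I/3) + pi*(120/97 + 312*I/97)*exp(3/2 - I)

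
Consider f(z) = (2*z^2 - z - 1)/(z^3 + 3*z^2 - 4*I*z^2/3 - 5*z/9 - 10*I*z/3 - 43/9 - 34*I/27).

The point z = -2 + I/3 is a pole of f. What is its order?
Factor the denominator:
  z^3 + 3*z^2 - 4*I*z^2/3 - 5*z/9 - 10*I*z/3 - 43/9 - 34*I/27 = (z + 2 - I/3)^2*(z - 1 - 2*I/3)

The numerator P(z) = 2*z^2 - z - 1 has P(-2 + I/3) = 79/9 - 3*I ≠ 0, so no factor of (z + 2 - I/3) cancels.
Near z = -2 + I/3 we can therefore write f(z) = g(z)/(z + 2 - I/3)^2 with g analytic at -2 + I/3 and g(-2 + I/3) ≠ 0 (g is the numerator divided by the remaining denominator factors).

Hence z = -2 + I/3 is a pole of order 2.

Final answer: 2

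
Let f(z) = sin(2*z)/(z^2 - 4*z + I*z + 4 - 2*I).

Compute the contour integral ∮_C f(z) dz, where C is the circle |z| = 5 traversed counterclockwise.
By the residue theorem, ∮_C f(z) dz = 2πi · (sum of the residues of f at the poles inside |z| = 5).

The denominator factors as (z - 2)*(z - 2 + I), so the singularities of f are simple poles at z = 2, z = 2 - I.
  |2|² = 4 < 25 = 5², so this pole is inside the contour.
  |2 - I|² = 5 < 25 = 5², so this pole is inside the contour.

With P(z) = sin(2*z) and Q(z) = z^2 - 4*z + I*z + 4 - 2*I, each pole is simple, so Res(f, z₀) = P(z₀)/Q'(z₀) with Q'(z) = 2*z - 4 + I.
  Res(f, 2) = P(2)/Q'(2) = (sin(4))/(I) = -I*sin(4)
  Res(f, 2 - I) = P(2 - I)/Q'(2 - I) = (sin(4 - 2*I))/(-I) = I*sin(4 - 2*I)

Sum of residues inside C: I*sin(4 - 2*I) - I*sin(4)
∮_C f(z) dz = 2πi · (I*sin(4 - 2*I) - I*sin(4)) = 2*pi*sin(4) - 2*pi*sin(4 - 2*I)

Final answer: 2*pi*sin(4) - 2*pi*sin(4 - 2*I)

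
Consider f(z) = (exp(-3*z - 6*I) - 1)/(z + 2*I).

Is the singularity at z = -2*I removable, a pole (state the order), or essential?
Let u = z + 2*I. The exponent is -3*z - 6*I = -3u, so
  f = (e^(-3u) - 1)/u = ((-3u) + (-3u)^2/2 + (-3u)^3/6 + ...)/u = -3 + (9/2)*u + (-9/2)*u^2 + ...
The Laurent expansion about u = 0 has no negative powers; equivalently lim_{z→-2*I} f(z) = -3 exists and is finite.
So the singularity is removable.

Final answer: removable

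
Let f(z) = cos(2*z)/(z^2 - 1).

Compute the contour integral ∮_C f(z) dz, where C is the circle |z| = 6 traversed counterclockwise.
By the residue theorem, ∮_C f(z) dz = 2πi · (sum of the residues of f at the poles inside |z| = 6).

The denominator factors as (z - 1)*(z + 1), so the singularities of f are simple poles at z = 1, z = -1.
  |1|² = 1 < 36 = 6², so this pole is inside the contour.
  |-1|² = 1 < 36 = 6², so this pole is inside the contour.

With P(z) = cos(2*z) and Q(z) = z^2 - 1, each pole is simple, so Res(f, z₀) = P(z₀)/Q'(z₀) with Q'(z) = 2*z.
  Res(f, 1) = P(1)/Q'(1) = (cos(2))/(2) = cos(2)/2
  Res(f, -1) = P(-1)/Q'(-1) = (cos(2))/(-2) = -cos(2)/2

Sum of residues inside C: 0
∮_C f(z) dz = 2πi · (0) = 0

Final answer: 0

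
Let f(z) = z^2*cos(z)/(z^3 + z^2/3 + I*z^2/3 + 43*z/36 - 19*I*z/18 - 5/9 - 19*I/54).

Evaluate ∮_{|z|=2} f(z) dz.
pi*(-21/25 + 16*I/75)*cos(1/3 + I/2) + pi*(704/925 + 672*I/925)*cosh(2/3) + pi*(73/925 + 2942*I/2775)*cos(2/3 + 3*I/2)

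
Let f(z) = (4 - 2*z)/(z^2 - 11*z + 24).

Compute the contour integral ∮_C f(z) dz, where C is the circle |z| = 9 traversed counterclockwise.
By the residue theorem, ∮_C f(z) dz = 2πi · (sum of the residues of f at the poles inside |z| = 9).

The denominator factors as (z - 8)*(z - 3), so the singularities of f are simple poles at z = 8, z = 3.
  |8|² = 64 < 81 = 9², so this pole is inside the contour.
  |3|² = 9 < 81 = 9², so this pole is inside the contour.

With P(z) = 4 - 2*z and Q(z) = z^2 - 11*z + 24, each pole is simple, so Res(f, z₀) = P(z₀)/Q'(z₀) with Q'(z) = 2*z - 11.
  Res(f, 8) = P(8)/Q'(8) = (-12)/(5) = -12/5
  Res(f, 3) = P(3)/Q'(3) = (-2)/(-5) = 2/5

Sum of residues inside C: -2
∮_C f(z) dz = 2πi · (-2) = -4*I*pi

Final answer: -4*I*pi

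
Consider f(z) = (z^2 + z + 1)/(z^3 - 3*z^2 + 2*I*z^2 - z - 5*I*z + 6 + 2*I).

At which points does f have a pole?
The singularities of f are the zeros of the denominator. Factoring,
  z^3 - 3*z^2 + 2*I*z^2 - z - 5*I*z + 6 + 2*I = (z - 2)*(z - 2 + I)*(z + 1 + I)
so the candidates are z = 2, z = 2 - I, z = -1 - I.

Check the numerator P(z) = z^2 + z + 1 at each one:
  P(2) = 7 ≠ 0, so z = 2 is a (simple) pole.
  P(2 - I) = 6 - 5*I ≠ 0, so z = 2 - I is a (simple) pole.
  P(-1 - I) = I ≠ 0, so z = -1 - I is a (simple) pole.

Poles of f: {-1 - I, 2 - I, 2}

Final answer: {-1 - I, 2 - I, 2}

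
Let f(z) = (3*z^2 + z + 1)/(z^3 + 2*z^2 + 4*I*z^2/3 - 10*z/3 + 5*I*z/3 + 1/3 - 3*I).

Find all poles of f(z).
The singularities of f are the zeros of the denominator. Factoring,
  z^3 + 2*z^2 + 4*I*z^2/3 - 10*z/3 + 5*I*z/3 + 1/3 - 3*I = (z + I)*(z - 1)*(z + 3 + I/3)
so the candidates are z = -I, z = 1, z = -3 - I/3.

Check the numerator P(z) = 3*z^2 + z + 1 at each one:
  P(-I) = -2 - I ≠ 0, so z = -I is a (simple) pole.
  P(1) = 5 ≠ 0, so z = 1 is a (simple) pole.
  P(-3 - I/3) = 74/3 + 17*I/3 ≠ 0, so z = -3 - I/3 is a (simple) pole.

Poles of f: {-3 - I/3, -I, 1}

Final answer: {-3 - I/3, -I, 1}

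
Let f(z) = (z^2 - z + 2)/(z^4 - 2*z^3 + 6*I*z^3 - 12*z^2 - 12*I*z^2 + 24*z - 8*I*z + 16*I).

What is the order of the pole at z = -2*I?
3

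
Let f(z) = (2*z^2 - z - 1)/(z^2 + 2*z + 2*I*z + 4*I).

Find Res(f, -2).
Write f(z) = P(z)/Q(z) with P(z) = 2*z^2 - z - 1 and Q(z) = z^2 + 2*z + 2*I*z + 4*I.
The denominator factors as Q(z) = (z + 2)*(z + 2*I), so z = -2 is a simple zero of Q and P is analytic there; z = -2 is therefore a simple pole and
  Res(f, z₀) = P(z₀)/Q'(z₀).

Q'(z) = 2*z + 2 + 2*I, so Q'(-2) = -2 + 2*I.
P(-2) = 9.

Res(f, -2) = (9)/(-2 + 2*I) = -9/4 - 9*I/4

Final answer: -9/4 - 9*I/4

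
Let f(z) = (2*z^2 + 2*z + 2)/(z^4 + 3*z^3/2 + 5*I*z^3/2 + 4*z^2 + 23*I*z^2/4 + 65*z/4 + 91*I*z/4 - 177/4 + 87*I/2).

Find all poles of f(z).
{-3 - I/2, 3*I, 1/2 - 3*I, 1 - 2*I}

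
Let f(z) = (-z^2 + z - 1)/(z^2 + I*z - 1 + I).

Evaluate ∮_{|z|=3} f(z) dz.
By the residue theorem, ∮_C f(z) dz = 2πi · (sum of the residues of f at the poles inside |z| = 3).

The denominator factors as (z - 1 + I)*(z + 1), so the singularities of f are simple poles at z = 1 - I, z = -1.
  |1 - I|² = 2 < 9 = 3², so this pole is inside the contour.
  |-1|² = 1 < 9 = 3², so this pole is inside the contour.

With P(z) = -z^2 + z - 1 and Q(z) = z^2 + I*z - 1 + I, each pole is simple, so Res(f, z₀) = P(z₀)/Q'(z₀) with Q'(z) = 2*z + I.
  Res(f, 1 - I) = P(1 - I)/Q'(1 - I) = (I)/(2 - I) = -1/5 + 2*I/5
  Res(f, -1) = P(-1)/Q'(-1) = (-3)/(-2 + I) = 6/5 + 3*I/5

Sum of residues inside C: 1 + I
∮_C f(z) dz = 2πi · (1 + I) = pi*(-2 + 2*I)

Final answer: pi*(-2 + 2*I)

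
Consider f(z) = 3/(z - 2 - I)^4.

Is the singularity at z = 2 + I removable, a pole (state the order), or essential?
Write f(z) = g(z)/(z - 2 - I)^4 with g(z) = 3.
g is entire and g(2 + I) = 3 ≠ 0, so no factor of (z - 2 - I) cancels: the Laurent expansion of f about z = 2 + I starts at the power -4, i.e. lim_{z→z₀} (z - z₀)^4 f(z) = 3 is finite and nonzero.
So z = 2 + I is a pole of order 4.

Final answer: pole of order 4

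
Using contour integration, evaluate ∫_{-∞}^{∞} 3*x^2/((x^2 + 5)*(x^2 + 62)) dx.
Let f(z) = 3*z^2/((z^2 + 5)*(z^2 + 62)). The denominator has no real zeros and deg Q - deg P = 2 ≥ 2, so the integral of f over the upper semicircle |z| = R tends to 0 as R → ∞. Closing the contour in the upper half-plane,
  ∫_{-∞}^{∞} f(x) dx = 2πi · Σ Res(f, z_k)  over the poles with Im z_k > 0.

Zeros of the denominator: z^2 + 5 = 0 gives z = ±sqrt(5)*I; z^2 + 62 = 0 gives z = ±sqrt(62)*I.
Upper half-plane: z = sqrt(5)*I, z = sqrt(62)*I (simple).

Each pole is a simple zero of Q(z) = z^4 + 67*z^2 + 310, so Res(f, z₀) = P(z₀)/Q'(z₀) with P(z) = 3*z^2, Q'(z) = 4*z^3 + 134*z:
  Res(f, sqrt(5)*I) = (-15)/(114*sqrt(5)*I) = sqrt(5)*I/38
  Res(f, sqrt(62)*I) = (-186)/(-114*sqrt(62)*I) = -sqrt(62)*I/38

Sum of residues: I*(-sqrt(62) + sqrt(5))/38
∫_{-∞}^{∞} f(x) dx = 2πi · (I*(-sqrt(62) + sqrt(5))/38) = pi*(-sqrt(5) + sqrt(62))/19

Final answer: pi*(-sqrt(5) + sqrt(62))/19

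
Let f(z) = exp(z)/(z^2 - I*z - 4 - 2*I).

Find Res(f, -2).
(-4/17 + I/17)*exp(-2)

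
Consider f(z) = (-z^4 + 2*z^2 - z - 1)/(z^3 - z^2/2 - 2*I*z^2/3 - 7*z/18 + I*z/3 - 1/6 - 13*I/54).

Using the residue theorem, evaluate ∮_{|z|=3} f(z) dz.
By the residue theorem, ∮_C f(z) dz = 2πi · (sum of the residues of f at the poles inside |z| = 3).

The denominator factors as (z - 1 - I/3)*(z + I/3)*(z + 1/2 - 2*I/3), so the singularities of f are simple poles at z = 1 + I/3, z = -I/3, z = -1/2 + 2*I/3.
  |1 + I/3|² = 10/9 < 9 = 3², so this pole is inside the contour.
  |-I/3|² = 1/9 < 9 = 3², so this pole is inside the contour.
  |-1/2 + 2*I/3|² = 25/36 < 9 = 3², so this pole is inside the contour.

With P(z) = -z^4 + 2*z^2 - z - 1 and Q(z) = z^3 - z^2/2 - 2*I*z^2/3 - 7*z/18 + I*z/3 - 1/6 - 13*I/54, each pole is simple, so Res(f, z₀) = P(z₀)/Q'(z₀) with Q'(z) = 3*z^2 - z - 4*I*z/3 - 7/18 + I/3.
  Res(f, 1 + I/3) = P(1 + I/3)/Q'(1 + I/3) = (-46/81 - 5*I/27)/(31/18 + 2*I/3) = -3212/9945 + 58*I/3315
  Res(f, -I/3) = P(-I/3)/Q'(-I/3) = (-100/81 + I/3)/(-7/6 + 2*I/3) = 1616/1755 + 422*I/1755
  Res(f, -1/2 + 2*I/3) = P(-1/2 + 2*I/3)/Q'(-1/2 + 2*I/3) = (-625/1296 - 61*I/27)/(5/12 - 5*I/3) = 11087/9180 - 1357*I/2295

Sum of residues inside C: 65/36 - I/3
∮_C f(z) dz = 2πi · (65/36 - I/3) = pi*(2/3 + 65*I/18)

Final answer: pi*(2/3 + 65*I/18)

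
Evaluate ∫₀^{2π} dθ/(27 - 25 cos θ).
sqrt(26)*pi/26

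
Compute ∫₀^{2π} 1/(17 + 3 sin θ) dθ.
sqrt(70)*pi/70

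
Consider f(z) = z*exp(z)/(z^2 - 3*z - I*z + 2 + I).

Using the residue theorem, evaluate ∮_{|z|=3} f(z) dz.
exp(1)*pi*(-1 - I) + pi*(1 + 3*I)*exp(2 + I)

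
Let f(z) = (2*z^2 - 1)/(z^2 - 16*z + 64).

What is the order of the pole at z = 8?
Factor the denominator:
  z^2 - 16*z + 64 = (z - 8)^2

The numerator P(z) = 2*z^2 - 1 has P(8) = 127 ≠ 0, so no factor of (z - 8) cancels.
Near z = 8 we can therefore write f(z) = g(z)/(z - 8)^2 with g analytic at 8 and g(8) ≠ 0 (g is just the numerator).

Hence z = 8 is a pole of order 2.

Final answer: 2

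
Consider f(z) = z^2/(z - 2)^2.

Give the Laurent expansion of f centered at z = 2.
Put w = z - (2), i.e. z = w + 2. The denominator is w^2, so it suffices to rewrite the numerator in powers of w.

P(z) = z^2
P(w + 2) = 4 + 4*w + w^2

Dividing each term by w^2:
  f = 4/w^2 + 4/w + 1

Substituting back w = z - 2:
  f(z) = 4/(z - 2)^2 + 4/(z - 2) + 1

The series is finite because the numerator is a polynomial; the negative powers form the principal part, and the coefficient of 1/(z - 2) gives Res(f, 2) = 4.

Final answer: 4/(z - 2)^2 + 4/(z - 2) + 1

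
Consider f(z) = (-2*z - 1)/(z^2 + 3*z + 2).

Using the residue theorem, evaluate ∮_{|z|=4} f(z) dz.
-4*I*pi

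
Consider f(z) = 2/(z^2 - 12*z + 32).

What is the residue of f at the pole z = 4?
Write f(z) = P(z)/Q(z) with P(z) = 2 and Q(z) = z^2 - 12*z + 32.
The denominator factors as Q(z) = (z - 8)*(z - 4), so z = 4 is a simple zero of Q and P is analytic there; z = 4 is therefore a simple pole and
  Res(f, z₀) = P(z₀)/Q'(z₀).

Q'(z) = 2*z - 12, so Q'(4) = -4.
P(4) = 2.

Res(f, 4) = (2)/(-4) = -1/2

Final answer: -1/2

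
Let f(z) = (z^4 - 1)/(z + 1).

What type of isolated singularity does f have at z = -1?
The numerator vanishes at z = -1 ((-1)^4 = 1), so it is divisible by z + 1:
  z^4 - 1 = (z + 1)*(z^3 - z^2 + z - 1)
Hence for z ≠ -1, f(z) = z^3 - z^2 + z - 1, a polynomial, and lim_{z→-1} f(z) = -4 is finite.
So the singularity is removable.

Final answer: removable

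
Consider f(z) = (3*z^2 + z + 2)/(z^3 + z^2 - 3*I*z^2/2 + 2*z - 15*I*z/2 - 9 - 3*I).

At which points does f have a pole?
The singularities of f are the zeros of the denominator. Factoring,
  z^3 + z^2 - 3*I*z^2/2 + 2*z - 15*I*z/2 - 9 - 3*I = (z - 1 - 2*I)*(z + 2 + 2*I)*(z - 3*I/2)
so the candidates are z = 1 + 2*I, z = -2 - 2*I, z = 3*I/2.

Check the numerator P(z) = 3*z^2 + z + 2 at each one:
  P(1 + 2*I) = -6 + 14*I ≠ 0, so z = 1 + 2*I is a (simple) pole.
  P(-2 - 2*I) = 22*I ≠ 0, so z = -2 - 2*I is a (simple) pole.
  P(3*I/2) = -19/4 + 3*I/2 ≠ 0, so z = 3*I/2 is a (simple) pole.

Poles of f: {-2 - 2*I, 3*I/2, 1 + 2*I}

Final answer: {-2 - 2*I, 3*I/2, 1 + 2*I}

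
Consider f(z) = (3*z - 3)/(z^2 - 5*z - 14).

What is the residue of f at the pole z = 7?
Write f(z) = P(z)/Q(z) with P(z) = 3*z - 3 and Q(z) = z^2 - 5*z - 14.
The denominator factors as Q(z) = (z + 2)*(z - 7), so z = 7 is a simple zero of Q and P is analytic there; z = 7 is therefore a simple pole and
  Res(f, z₀) = P(z₀)/Q'(z₀).

Q'(z) = 2*z - 5, so Q'(7) = 9.
P(7) = 18.

Res(f, 7) = (18)/(9) = 2

Final answer: 2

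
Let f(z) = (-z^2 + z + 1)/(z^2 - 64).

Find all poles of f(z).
{-8, 8}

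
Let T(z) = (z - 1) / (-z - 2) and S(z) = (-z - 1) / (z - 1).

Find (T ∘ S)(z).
(T ∘ S)(z) = T(S(z)) = ((1)*S(z) + (-1))/((-1)*S(z) + (-2)). Multiply numerator and denominator by z - 1:
  numerator:   (1)*(-z - 1) + (-1)*(z - 1) = -2*z
  denominator: (-1)*(-z - 1) + (-2)*(z - 1) = -z + 3
(T ∘ S)(z) = -2*z/(-z + 3) = 2*z/(z - 3)

Final answer: 2*z/(z - 3)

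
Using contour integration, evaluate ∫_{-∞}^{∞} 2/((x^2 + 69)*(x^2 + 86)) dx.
pi*(-69*sqrt(86) + 86*sqrt(69))/50439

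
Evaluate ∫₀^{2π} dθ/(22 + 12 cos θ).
sqrt(85)*pi/85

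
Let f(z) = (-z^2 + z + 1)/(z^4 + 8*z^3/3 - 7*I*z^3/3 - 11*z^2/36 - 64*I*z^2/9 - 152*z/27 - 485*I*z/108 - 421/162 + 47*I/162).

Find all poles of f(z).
The singularities of f are the zeros of the denominator. Factoring,
  z^4 + 8*z^3/3 - 7*I*z^3/3 - 11*z^2/36 - 64*I*z^2/9 - 152*z/27 - 485*I*z/108 - 421/162 + 47*I/162 = (z - 2/3 - 3*I/2)*(z + 2/3 - 2*I/3)*(z + 2/3 - I/2)*(z + 2 + I/3)
so the candidates are z = 2/3 + 3*I/2, z = -2/3 + 2*I/3, z = -2/3 + I/2, z = -2 - I/3.

Check the numerator P(z) = -z^2 + z + 1 at each one:
  P(2/3 + 3*I/2) = 125/36 - I/2 ≠ 0, so z = 2/3 + 3*I/2 is a (simple) pole.
  P(-2/3 + 2*I/3) = 1/3 + 14*I/9 ≠ 0, so z = -2/3 + 2*I/3 is a (simple) pole.
  P(-2/3 + I/2) = 5/36 + 7*I/6 ≠ 0, so z = -2/3 + I/2 is a (simple) pole.
  P(-2 - I/3) = -44/9 - 5*I/3 ≠ 0, so z = -2 - I/3 is a (simple) pole.

Poles of f: {-2 - I/3, -2/3 + I/2, -2/3 + 2*I/3, 2/3 + 3*I/2}

Final answer: {-2 - I/3, -2/3 + I/2, -2/3 + 2*I/3, 2/3 + 3*I/2}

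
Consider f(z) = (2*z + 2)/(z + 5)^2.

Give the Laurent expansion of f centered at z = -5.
Put w = z - (-5), i.e. z = w - 5. The denominator is w^2, so it suffices to rewrite the numerator in powers of w.

P(z) = 2*z + 2
P(w - 5) = -8 + 2*w

Dividing each term by w^2:
  f = -8/w^2 + 2/w

Substituting back w = z + 5:
  f(z) = -8/(z + 5)^2 + 2/(z + 5)

The series is finite because the numerator is a polynomial; the negative powers form the principal part, and the coefficient of 1/(z + 5) gives Res(f, -5) = 2.

Final answer: -8/(z + 5)^2 + 2/(z + 5)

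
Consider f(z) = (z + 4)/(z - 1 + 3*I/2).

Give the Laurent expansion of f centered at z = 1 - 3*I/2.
(5 - 3*I/2)/(z - 1 + 3*I/2) + 1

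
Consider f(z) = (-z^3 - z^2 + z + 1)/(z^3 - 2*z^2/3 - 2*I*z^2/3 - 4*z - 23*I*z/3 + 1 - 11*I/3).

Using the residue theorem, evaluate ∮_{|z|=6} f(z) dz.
By the residue theorem, ∮_C f(z) dz = 2πi · (sum of the residues of f at the poles inside |z| = 6).

The denominator factors as (z + 2 + I)*(z + 1/3 + I/3)*(z - 3 - 2*I), so the singularities of f are simple poles at z = -2 - I, z = -1/3 - I/3, z = 3 + 2*I.
  |-2 - I|² = 5 < 36 = 6², so this pole is inside the contour.
  |-1/3 - I/3|² = 2/9 < 36 = 6², so this pole is inside the contour.
  |3 + 2*I|² = 13 < 36 = 6², so this pole is inside the contour.

With P(z) = -z^3 - z^2 + z + 1 and Q(z) = z^3 - 2*z^2/3 - 2*I*z^2/3 - 4*z - 23*I*z/3 + 1 - 11*I/3, each pole is simple, so Res(f, z₀) = P(z₀)/Q'(z₀) with Q'(z) = 3*z^2 - 4*z/3 - 4*I*z/3 - 4 - 23*I/3.
  Res(f, -2 - I) = P(-2 - I)/Q'(-2 - I) = (-2 + 6*I)/(19/3 + 25*I/3) = 168/493 + 246*I/493
  Res(f, -1/3 - I/3) = P(-1/3 - I/3)/Q'(-1/3 - I/3) = (16/27 - 13*I/27)/(-4 - 55*I/9) = 139/12963 + 1348*I/12963
  Res(f, 3 + 2*I) = P(3 + 2*I)/Q'(3 + 2*I) = (8 - 56*I)/(29/3 + 65*I/3) = -5112/2533 - 3216*I/2533

Sum of residues inside C: -5/3 - 2*I/3
∮_C f(z) dz = 2πi · (-5/3 - 2*I/3) = pi*(4/3 - 10*I/3)

Final answer: pi*(4/3 - 10*I/3)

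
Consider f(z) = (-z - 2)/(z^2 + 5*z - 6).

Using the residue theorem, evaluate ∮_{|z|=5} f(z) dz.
By the residue theorem, ∮_C f(z) dz = 2πi · (sum of the residues of f at the poles inside |z| = 5).

The denominator factors as (z - 1)*(z + 6), so the singularities of f are simple poles at z = 1, z = -6.
  |1|² = 1 < 25 = 5², so this pole is inside the contour.
  |-6|² = 36 > 25 = 5², so this pole is outside the contour.

With P(z) = -z - 2 and Q(z) = z^2 + 5*z - 6, each pole is simple, so Res(f, z₀) = P(z₀)/Q'(z₀) with Q'(z) = 2*z + 5.
  Res(f, 1) = P(1)/Q'(1) = (-3)/(7) = -3/7

∮_C f(z) dz = 2πi · (-3/7) = -6*I*pi/7

Final answer: -6*I*pi/7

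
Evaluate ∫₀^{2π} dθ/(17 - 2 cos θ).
Call the integral J. The integrand is 2π-periodic and we integrate over a full period, so shifting θ does not change the value (θ → θ + π flips the sign of the trig term). Hence
  J = ∫₀^{2π} dθ/(17 + 2 cos θ).
Put z = e^{iθ}: then cos θ = (z + 1/z)/2, dθ = dz/(iz), and z runs once counterclockwise around |z| = 1:
  J = ∮_{|z|=1} 1/(17 + 2*(z + 1/z)/2) · dz/(iz) = (2/i) ∮_{|z|=1} dz/(2*z^2 + 34*z + 2).
The roots of 2*z^2 + 34*z + 2 are z = (-17 ± sqrt(17^2 - 2^2))/2, with sqrt(285) = sqrt(285); their product is 1, so only z₊ = -17/2 + sqrt(285)/2 lies inside the unit circle (z₋ = -17/2 - sqrt(285)/2 lies outside).
z₊ is a simple zero of q(z) = 2*z^2 + 34*z + 2, so Res(1/q, z₊) = 1/q'(z₊) with q'(z) = 4*z + 34; and q'(z₊) = 2*(z₊ - z₋) = 2*sqrt(285).
Therefore J = (2/i) · 2πi · 1/(2*sqrt(285)) = 2*pi/(sqrt(285)) = 2*sqrt(285)*pi/285

Final answer: 2*sqrt(285)*pi/285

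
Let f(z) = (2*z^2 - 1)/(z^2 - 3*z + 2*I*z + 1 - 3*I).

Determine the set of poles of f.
{1 - I, 2 - I}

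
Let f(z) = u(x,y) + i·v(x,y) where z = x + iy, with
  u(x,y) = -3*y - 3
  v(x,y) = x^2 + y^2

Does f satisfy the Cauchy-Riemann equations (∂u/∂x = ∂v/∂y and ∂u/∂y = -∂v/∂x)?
∂u/∂x = 0
∂v/∂y = 2*y
∂u/∂y = -3
∂v/∂x = 2*x
∂u/∂x ≠ ∂v/∂y and ∂u/∂y ≠ -∂v/∂x; the Cauchy-Riemann equations are not satisfied, so f is not analytic.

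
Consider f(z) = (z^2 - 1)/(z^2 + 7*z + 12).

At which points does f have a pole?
The singularities of f are the zeros of the denominator. Factoring,
  z^2 + 7*z + 12 = (z + 4)*(z + 3)
so the candidates are z = -4, z = -3.

Check the numerator P(z) = z^2 - 1 at each one:
  P(-4) = 15 ≠ 0, so z = -4 is a (simple) pole.
  P(-3) = 8 ≠ 0, so z = -3 is a (simple) pole.

Poles of f: {-4, -3}

Final answer: {-4, -3}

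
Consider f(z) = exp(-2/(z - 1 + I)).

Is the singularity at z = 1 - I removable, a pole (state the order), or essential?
Let u = z - 1 + I. Then
  e^(-2/u) = Σ_{k≥0} (-2)^k/(k!·u^k) = 1 - 2/u + 2/u^2 - 4/(3*u^3) + ...
which has infinitely many negative powers of u, so exp(-2/(z - 1 + I)) has an essential singularity at z = 1 - I.
So the singularity is essential.

Final answer: essential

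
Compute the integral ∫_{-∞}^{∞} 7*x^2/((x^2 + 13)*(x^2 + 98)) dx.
7*pi*(-sqrt(13) + 7*sqrt(2))/85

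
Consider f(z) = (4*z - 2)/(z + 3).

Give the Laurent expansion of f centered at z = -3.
Put w = z - (-3), i.e. z = w - 3. The denominator is w, so it suffices to rewrite the numerator in powers of w.

P(z) = 4*z - 2
P(w - 3) = -14 + 4*w

Dividing each term by w:
  f = -14/w + 4

Substituting back w = z + 3:
  f(z) = -14/(z + 3) + 4

The series is finite because the numerator is a polynomial; the negative powers form the principal part, and the coefficient of 1/(z + 3) gives Res(f, -3) = -14.

Final answer: -14/(z + 3) + 4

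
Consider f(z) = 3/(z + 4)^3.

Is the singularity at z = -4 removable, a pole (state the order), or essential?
pole of order 3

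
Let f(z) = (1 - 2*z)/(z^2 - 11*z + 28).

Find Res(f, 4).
7/3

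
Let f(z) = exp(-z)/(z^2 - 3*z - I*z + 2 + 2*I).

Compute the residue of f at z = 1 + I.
Write f(z) = P(z)/Q(z) with P(z) = exp(-z) and Q(z) = z^2 - 3*z - I*z + 2 + 2*I.
The denominator factors as Q(z) = (z - 1 - I)*(z - 2), so z = 1 + I is a simple zero of Q and P is analytic there; z = 1 + I is therefore a simple pole and
  Res(f, z₀) = P(z₀)/Q'(z₀).

Q'(z) = 2*z - 3 - I, so Q'(1 + I) = -1 + I.
P(1 + I) = exp(-1 - I).

Res(f, 1 + I) = (exp(-1 - I))/(-1 + I) = (-1/2 - I/2)*exp(-1 - I)

Final answer: (-1/2 - I/2)*exp(-1 - I)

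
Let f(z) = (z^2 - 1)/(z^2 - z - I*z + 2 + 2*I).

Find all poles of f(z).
{2*I, 1 - I}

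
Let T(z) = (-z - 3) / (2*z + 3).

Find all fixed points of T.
T(z) = z means -z - 3 = z*(2*z + 3), i.e.
  2*z^2 + 4*z + 3 = 0.
Discriminant: (4)^2 - 4*(2)*(3) = -8, so the roots are complex conjugates.
  z = (-4 ± I*sqrt(8))/(2*(2))
Fixed points: {-1 - sqrt(2)*I/2, -1 + sqrt(2)*I/2}

Final answer: {-1 - sqrt(2)*I/2, -1 + sqrt(2)*I/2}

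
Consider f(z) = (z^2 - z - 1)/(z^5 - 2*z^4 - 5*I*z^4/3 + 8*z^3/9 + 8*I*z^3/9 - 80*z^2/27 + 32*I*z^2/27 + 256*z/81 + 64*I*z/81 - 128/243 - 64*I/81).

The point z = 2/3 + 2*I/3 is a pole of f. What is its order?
4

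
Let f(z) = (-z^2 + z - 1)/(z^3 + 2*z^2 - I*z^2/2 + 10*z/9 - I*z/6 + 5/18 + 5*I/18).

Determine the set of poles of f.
{-1 + I/3, -1 + I/2, -I/3}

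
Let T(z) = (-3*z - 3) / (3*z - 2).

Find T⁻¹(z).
Set w = T(z) = (-3*z - 3) / (3*z - 2) and solve for z:
  w*(3*z - 2) = -3*z - 3
  -2*w + z*(3*w + 3) + 3 = 0
  z*(3*w + 3) = 2*w - 3
  z = (3 - 2*w)/(-3*w - 3)
Renaming the variable, T⁻¹(z) = (-2*z + 3)/(-3*z - 3) = (2*z - 3)/(3*z + 3).
(Check: ad - bc = 15 ≠ 0, so T is invertible.)

Final answer: (2*z - 3)/(3*z + 3)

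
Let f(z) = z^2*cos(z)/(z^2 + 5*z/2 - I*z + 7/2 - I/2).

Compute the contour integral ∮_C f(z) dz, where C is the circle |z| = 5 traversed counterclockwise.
pi*(-66/37 - 137*I/37)*cos(3/2 - 2*I) + pi*(-8/37 - 48*I/37)*cos(1 + I)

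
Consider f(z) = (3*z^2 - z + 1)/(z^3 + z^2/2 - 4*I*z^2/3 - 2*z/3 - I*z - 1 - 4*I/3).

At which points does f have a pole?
The singularities of f are the zeros of the denominator. Factoring,
  z^3 + z^2/2 - 4*I*z^2/3 - 2*z/3 - I*z - 1 - 4*I/3 = (z + 1 - I)*(z - 1 - I)*(z + 1/2 + 2*I/3)
so the candidates are z = -1 + I, z = 1 + I, z = -1/2 - 2*I/3.

Check the numerator P(z) = 3*z^2 - z + 1 at each one:
  P(-1 + I) = 2 - 7*I ≠ 0, so z = -1 + I is a (simple) pole.
  P(1 + I) = 5*I ≠ 0, so z = 1 + I is a (simple) pole.
  P(-1/2 - 2*I/3) = 11/12 + 8*I/3 ≠ 0, so z = -1/2 - 2*I/3 is a (simple) pole.

Poles of f: {-1 + I, -1/2 - 2*I/3, 1 + I}

Final answer: {-1 + I, -1/2 - 2*I/3, 1 + I}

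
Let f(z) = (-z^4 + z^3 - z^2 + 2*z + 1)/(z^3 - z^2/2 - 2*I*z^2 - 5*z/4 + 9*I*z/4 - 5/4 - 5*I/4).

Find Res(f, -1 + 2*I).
Write f(z) = P(z)/Q(z) with P(z) = -z^4 + z^3 - z^2 + 2*z + 1 and Q(z) = z^3 - z^2/2 - 2*I*z^2 - 5*z/4 + 9*I*z/4 - 5/4 - 5*I/4.
The denominator factors as Q(z) = (z - 3/2 - I/2)*(z + I/2)*(z + 1 - 2*I), so z = -1 + 2*I is a simple zero of Q and P is analytic there; z = -1 + 2*I is therefore a simple pole and
  Res(f, z₀) = P(z₀)/Q'(z₀).

Q'(z) = 3*z^2 - z - 4*I*z - 5/4 + 9*I/4, so Q'(-1 + 2*I) = -5/4 - 31*I/4.
P(-1 + 2*I) = 20 - 18*I.

Res(f, -1 + 2*I) = (20 - 18*I)/(-5/4 - 31*I/4) = 916/493 + 1420*I/493

Final answer: 916/493 + 1420*I/493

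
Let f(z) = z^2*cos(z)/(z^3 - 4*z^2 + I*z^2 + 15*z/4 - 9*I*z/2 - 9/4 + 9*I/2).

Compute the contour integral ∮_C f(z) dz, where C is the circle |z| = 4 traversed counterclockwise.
-3*pi*cosh(3/2)/5 + pi*(48/85 + 216*I/85)*cos(3) + pi*(3/85 - 46*I/85)*cos(1 + I/2)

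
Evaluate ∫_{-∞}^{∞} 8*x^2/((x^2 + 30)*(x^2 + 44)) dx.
Let f(z) = 8*z^2/((z^2 + 30)*(z^2 + 44)). The denominator has no real zeros and deg Q - deg P = 2 ≥ 2, so the integral of f over the upper semicircle |z| = R tends to 0 as R → ∞. Closing the contour in the upper half-plane,
  ∫_{-∞}^{∞} f(x) dx = 2πi · Σ Res(f, z_k)  over the poles with Im z_k > 0.

Zeros of the denominator: z^2 + 30 = 0 gives z = ±sqrt(30)*I; z^2 + 44 = 0 gives z = ±2*sqrt(11)*I.
Upper half-plane: z = 2*sqrt(11)*I, z = sqrt(30)*I (simple).

Each pole is a simple zero of Q(z) = z^4 + 74*z^2 + 1320, so Res(f, z₀) = P(z₀)/Q'(z₀) with P(z) = 8*z^2, Q'(z) = 4*z^3 + 148*z:
  Res(f, 2*sqrt(11)*I) = (-352)/(-56*sqrt(11)*I) = -4*sqrt(11)*I/7
  Res(f, sqrt(30)*I) = (-240)/(28*sqrt(30)*I) = 2*sqrt(30)*I/7

Sum of residues: 2*I*(-2*sqrt(11) + sqrt(30))/7
∫_{-∞}^{∞} f(x) dx = 2πi · (2*I*(-2*sqrt(11) + sqrt(30))/7) = 4*pi*(-sqrt(30) + 2*sqrt(11))/7

Final answer: 4*pi*(-sqrt(30) + 2*sqrt(11))/7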